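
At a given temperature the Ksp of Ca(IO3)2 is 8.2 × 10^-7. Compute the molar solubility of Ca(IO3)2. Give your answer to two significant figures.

Ca(IO3)2(s) ⇌ Ca^2+(aq) + 2 IO3^-(aq)
Ksp = [Ca^2+][IO3^-]^2
With molar solubility s: [Ca^2+] = s, [IO3^-] = 2s.
Ksp = s(2s)^2 = 4s^3
Solving, s = (8.2 × 10^-7/4)^(1/3) = 5.9 × 10^-3 M

5.9e-3 M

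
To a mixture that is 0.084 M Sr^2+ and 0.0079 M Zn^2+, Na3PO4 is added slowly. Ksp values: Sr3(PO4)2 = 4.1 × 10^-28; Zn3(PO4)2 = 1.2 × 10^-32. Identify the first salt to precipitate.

Each salt begins to precipitate when Q = Ksp, i.e. when [PO4^3-] reaches its threshold.
For Sr3(PO4)2: 4.1 × 10^-28 = (0.084)^3 × [PO4^3-]^2  ⇒  [PO4^3-] = 8.3 × 10^-13 M.
For Zn3(PO4)2: 1.2 × 10^-32 = (0.0079)^3 × [PO4^3-]^2  ⇒  [PO4^3-] = 1.6 × 10^-13 M.
The salt with the lower threshold [PO4^3-] precipitates first: Zn3(PO4)2.

Zn3(PO4)2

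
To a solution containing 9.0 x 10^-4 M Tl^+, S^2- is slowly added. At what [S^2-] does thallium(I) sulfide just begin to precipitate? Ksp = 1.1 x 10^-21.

Tl2S(s) ⇌ 2 Tl^+(aq) + S^2-(aq)
Ksp = [Tl^+]^2[S^2-]
Precipitation begins when Q = Ksp. With [Tl^+] = 9.0 x 10^-4 M:
1.1 x 10^-21 = (9.0 x 10^-4)^2 × [S^2-]
[S^2-] = (1.1 x 10^-21 / 8.10 × 10^-7) = 1.4 x 10^-15 M

[S^2-] ≈ 1.4 x 10^-15 M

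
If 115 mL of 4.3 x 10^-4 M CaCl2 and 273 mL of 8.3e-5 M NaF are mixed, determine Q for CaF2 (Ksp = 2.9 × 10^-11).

Q ≈ 4.3 x 10^-13

Total volume = 115 + 273 = 388 mL.
[Ca^2+] = 4.3 x 10^-4 × (115/388) = 1.27 x 10^-4 M
[F^-] = 8.3 × 10^-5 × (273/388) = 5.84 × 10^-5 M
CaF2(s) ⇌ Ca^2+ + 2 F^-, so Q = [Ca^2+][F^-]^2
Q = (1.27 × 10^-4)(5.84 × 10^-5)^2 = 4.3 × 10^-13
Q < Ksp, so no precipitate of CaF2 forms.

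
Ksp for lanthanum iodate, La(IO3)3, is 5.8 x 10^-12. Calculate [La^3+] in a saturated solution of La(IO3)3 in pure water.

La(IO3)3(s) <=> La^3+(aq) + 3 IO3^-(aq)
Ksp = [La^3+][IO3^-]^3
Let s = molar solubility. Then [La^3+] = s and [IO3^-] = 3s.
So Ksp = s × (3s)^3 = 27s^4
s = (5.8 x 10^-12 / 27)^(1/4) = 6.81 × 10^-4 M
[La^3+] = s = 6.8 × 10^-4 M

[La^3+] ≈ 6.8e-4 M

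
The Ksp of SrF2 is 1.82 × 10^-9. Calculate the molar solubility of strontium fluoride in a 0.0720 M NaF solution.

SrF2(s) ⇌ Sr^2+ + 2 F^-
Ksp = [Sr^2+][F^-]^2
If s mol/L dissolves here, [Sr^2+] = s, [F^-] = 0.0720 + 2s ≈ 0.0720 (common-ion effect: F^- is already 0.0720 M).
Ksp ≈ s × (0.0720)^2
s = 3.51 × 10^-7 M
Check: 2s = 7.0 x 10^-7 ≪ 0.0720, so the approximation is valid.

3.51e-7 M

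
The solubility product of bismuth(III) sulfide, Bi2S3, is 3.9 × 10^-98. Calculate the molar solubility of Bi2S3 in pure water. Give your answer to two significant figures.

s = 1.3e-20 M

Bi2S3(s) ⇌ 2 Bi^3+ + 3 S^2-
Ksp = [Bi^3+]^2[S^2-]^3
If s mol/L of Bi2S3 dissolves, [Bi^3+] = 2s and [S^2-] = 3s.
Substituting: Ksp = (2s)^2(3s)^3 = 108s^5
s = (3.9 × 10^-98 / 108)^(1/5) = 1.3 × 10^-20 M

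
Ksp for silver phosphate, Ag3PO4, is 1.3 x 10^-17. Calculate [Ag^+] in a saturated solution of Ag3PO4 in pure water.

[Ag^+] ≈ 7.9e-5 M

Ag3PO4(s) <=> 3 Ag^+(aq) + PO4^3-(aq)
Ksp = [Ag^+]^3[PO4^3-]
For each mole of Ag3PO4 that dissolves: [Ag^+] = 3s, [PO4^3-] = s.
So Ksp = (3s)^3 × s = 27s^4
s^4 = 1.3 x 10^-17 / 27, so s = 2.63 x 10^-5 M
[Ag^+] = 3s = 7.9 × 10^-5 M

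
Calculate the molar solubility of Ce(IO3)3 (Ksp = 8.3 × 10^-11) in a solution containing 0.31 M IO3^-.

s ≈ 2.8e-9 M

Ce(IO3)3(s) ⇌ Ce^3+ + 3 IO3^-
Ksp = [Ce^3+][IO3^-]^3
Let s = moles of Ce(IO3)3 that dissolve per litre. [Ce^3+] = s, [IO3^-] = 0.31 + 3s ≈ 0.31 (Ksp is small, so little additional dissolves).
Ksp ≈ s × (0.31)^3
s = 2.8 × 10^-9 M
Check: 3s = 8.4 × 10^-9 ≪ 0.31, so the approximation is valid.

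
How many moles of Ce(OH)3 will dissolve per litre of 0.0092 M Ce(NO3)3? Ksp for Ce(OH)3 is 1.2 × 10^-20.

Ce(OH)3(s) ⇌ Ce^3+(aq) + 3 OH^-(aq)
Ksp = [Ce^3+][OH^-]^3
If s mol/L dissolves here, [Ce^3+] = 0.0092 + s ≈ 0.0092, [OH^-] = 3s (common-ion effect: Ce^3+ is already 0.0092 M).
Ksp ≈ 0.0092 × (3s)^3
s = 3.6 × 10^-7 M
Check: s = 3.6 x 10^-7 ≪ 0.0092, so the approximation is valid.

3.6e-7 M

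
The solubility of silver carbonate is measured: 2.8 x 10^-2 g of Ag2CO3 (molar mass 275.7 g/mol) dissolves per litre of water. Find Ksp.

4.2 × 10^-12

Molar solubility s = (2.8 × 10^-2 g/L) / (275.7 g/mol) = 1.02 × 10^-4 M.
Ag2CO3(s) <=> 2 Ag^+(aq) + CO3^2-(aq)
If s mol/L of Ag2CO3 dissolves, [Ag^+] = 2s and [CO3^2-] = s.
Ksp = [Ag^+]^2[CO3^2-]
So Ksp = (2s)^2 × s = 4s^3
With s = 1.02 x 10^-4: Ksp = 4.2 × 10^-12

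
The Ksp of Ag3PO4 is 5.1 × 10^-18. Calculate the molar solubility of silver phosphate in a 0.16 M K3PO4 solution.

1.1 × 10^-6 M

Ag3PO4(s) ⇌ 3 Ag^+ + PO4^3-
Ksp = [Ag^+]^3[PO4^3-]
Let s = moles of Ag3PO4 that dissolve per litre. [Ag^+] = 3s, [PO4^3-] = 0.16 + s ≈ 0.16 (Ksp is small, so little additional dissolves).
Ksp ≈ (3s)^3 × 0.16
s = 1.1 × 10^-6 M
Check: s = 1.1 × 10^-6 ≪ 0.16, so the approximation is valid.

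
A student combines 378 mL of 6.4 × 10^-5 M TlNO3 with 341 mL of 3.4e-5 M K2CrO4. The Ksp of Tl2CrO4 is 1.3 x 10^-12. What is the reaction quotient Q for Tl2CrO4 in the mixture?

Total volume = 378 + 341 = 719 mL.
[Tl^+] = 6.4 × 10^-5 × (378/719) = 3.36 × 10^-5 M
[CrO4^2-] = 3.4 × 10^-5 × (341/719) = 1.61 x 10^-5 M
Tl2CrO4(s) ⇌ 2 Tl^+(aq) + CrO4^2-(aq), so Q = [Tl^+]^2[CrO4^2-]
Q = (3.36 × 10^-5)^2(1.61 x 10^-5) = 1.8 x 10^-14
Q < Ksp, so no precipitate of Tl2CrO4 forms.

Q = 1.8e-14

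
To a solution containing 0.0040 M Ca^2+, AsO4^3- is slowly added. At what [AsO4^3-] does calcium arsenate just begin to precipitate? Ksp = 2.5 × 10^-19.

Ca3(AsO4)2(s) ⇌ 3 Ca^2+(aq) + 2 AsO4^3-(aq)
Ksp = [Ca^2+]^3[AsO4^3-]^2
Precipitation begins when Q = Ksp. With [Ca^2+] = 0.0040 M:
2.5 × 10^-19 = (0.0040)^3 × [AsO4^3-]^2
[AsO4^3-] = (2.5 × 10^-19 / 6.40 × 10^-8)^(1/2) = 2.0 × 10^-6 M

[AsO4^3-] = 2.0e-6 M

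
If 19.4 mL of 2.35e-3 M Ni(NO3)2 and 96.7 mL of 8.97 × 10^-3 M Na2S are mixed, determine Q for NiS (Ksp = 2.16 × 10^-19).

Total volume = 19.4 + 96.7 = 116.1 mL.
[Ni^2+] = 2.35 × 10^-3 × (19.4/116.1) = 3.927 x 10^-4 M
[S^2-] = 8.97 x 10^-3 × (96.7/116.1) = 7.471 × 10^-3 M
NiS(s) <=> Ni^2+(aq) + S^2-(aq), so Q = [Ni^2+][S^2-]
Q = (3.927 × 10^-4)(7.471 × 10^-3) = 2.93 × 10^-6
Q > Ksp, so NiS will precipitate.

Q = 2.93 × 10^-6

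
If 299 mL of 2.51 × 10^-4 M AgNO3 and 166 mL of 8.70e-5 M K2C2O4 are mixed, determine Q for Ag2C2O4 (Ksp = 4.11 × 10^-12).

Total volume = 299 + 166 = 465 mL.
[Ag^+] = 2.51 × 10^-4 × (299/465) = 1.614 x 10^-4 M
[C2O4^2-] = 8.70 × 10^-5 × (166/465) = 3.106 × 10^-5 M
Ag2C2O4(s) ⇌ 2 Ag^+(aq) + C2O4^2-(aq), so Q = [Ag^+]^2[C2O4^2-]
Q = (1.614 × 10^-4)^2(3.106 × 10^-5) = 8.09 × 10^-13
Q < Ksp, so no precipitate of Ag2C2O4 forms.

8.09 × 10^-13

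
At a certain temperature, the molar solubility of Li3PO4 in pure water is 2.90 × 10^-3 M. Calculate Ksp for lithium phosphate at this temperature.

Li3PO4(s) <=> 3 Li^+(aq) + PO4^3-(aq)
For each mole of Li3PO4 that dissolves: [Li^+] = 3s, [PO4^3-] = s.
Ksp = [Li^+]^3[PO4^3-]
Substituting: Ksp = (3s)^3s = 27s^4
Ksp = 27 × (2.90 × 10^-3)^4 = 1.91 × 10^-9

Ksp = 1.91e-9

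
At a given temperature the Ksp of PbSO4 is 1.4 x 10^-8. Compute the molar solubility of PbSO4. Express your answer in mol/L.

PbSO4(s) <=> Pb^2+(aq) + SO4^2-(aq)
Ksp = [Pb^2+][SO4^2-]
If s mol/L of PbSO4 dissolves, [Pb^2+] = s and [SO4^2-] = s.
Ksp = s^2
s = √(1.4 x 10^-8) = 1.2 x 10^-4 M

s = 1.2 × 10^-4 M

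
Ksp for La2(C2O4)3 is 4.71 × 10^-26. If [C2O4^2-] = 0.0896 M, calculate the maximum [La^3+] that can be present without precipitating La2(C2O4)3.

8.09 × 10^-12 M

La2(C2O4)3(s) ⇌ 2 La^3+(aq) + 3 C2O4^2-(aq)
Ksp = [La^3+]^2[C2O4^2-]^3
Precipitation begins when Q = Ksp. With [C2O4^2-] = 0.0896 M:
4.71 × 10^-26 = (0.0896)^3 × [La^3+]^2
[La^3+] = (4.71 × 10^-26 / 7.193 × 10^-4)^(1/2) = 8.09 x 10^-12 M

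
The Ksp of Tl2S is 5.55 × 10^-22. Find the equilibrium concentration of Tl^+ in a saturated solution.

Tl2S(s) <=> 2 Tl^+(aq) + S^2-(aq)
Ksp = [Tl^+]^2[S^2-]
For each mole of Tl2S that dissolves: [Tl^+] = 2s, [S^2-] = s.
Substituting: Ksp = (2s)^2s = 4s^3
s = (5.55 × 10^-22 / 4)^(1/3) = 5.177 x 10^-8 M
[Tl^+] = 2s = 1.04 × 10^-7 M

[Tl^+] = 1.04 × 10^-7 M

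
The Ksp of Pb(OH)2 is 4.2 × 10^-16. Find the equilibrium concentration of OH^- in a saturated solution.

9.4 × 10^-6 M

Pb(OH)2(s) <=> Pb^2+ + 2 OH^-
Ksp = [Pb^2+][OH^-]^2
With molar solubility s: [Pb^2+] = s, [OH^-] = 2s.
Substituting: Ksp = s(2s)^2 = 4s^3
s^3 = 4.2 × 10^-16 / 4, so s = 4.72 x 10^-6 M
[OH^-] = 2s = 9.4 x 10^-6 M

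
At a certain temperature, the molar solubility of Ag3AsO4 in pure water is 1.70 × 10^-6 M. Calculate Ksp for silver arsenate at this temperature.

Ag3AsO4(s) ⇌ 3 Ag^+ + AsO4^3-
If s mol/L of Ag3AsO4 dissolves, [Ag^+] = 3s and [AsO4^3-] = s.
Ksp = [Ag^+]^3[AsO4^3-]
Substituting: Ksp = (3s)^3s = 27s^4
With s = 1.70 x 10^-6: Ksp = 2.26 × 10^-22

Ksp ≈ 2.26 × 10^-22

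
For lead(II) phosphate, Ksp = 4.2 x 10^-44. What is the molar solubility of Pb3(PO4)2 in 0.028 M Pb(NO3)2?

Pb3(PO4)2(s) <=> 3 Pb^2+ + 2 PO4^3-
Ksp = [Pb^2+]^3[PO4^3-]^2
Let s be the molar solubility in this solution. [Pb^2+] = 0.028 + 3s ≈ 0.028, [PO4^3-] = 2s (Ksp is small, so little additional dissolves).
Ksp ≈ (0.028)^3 × (2s)^2
s = 2.2 × 10^-20 M
Check: 3s = 6.6 × 10^-20 ≪ 0.028, so the approximation is valid.

s = 2.2 × 10^-20 M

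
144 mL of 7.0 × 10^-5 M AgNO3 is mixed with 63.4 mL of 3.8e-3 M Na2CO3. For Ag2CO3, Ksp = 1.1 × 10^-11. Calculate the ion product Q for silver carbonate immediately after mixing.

Total volume = 144 + 63.4 = 207.4 mL.
[Ag^+] = 7.0 x 10^-5 × (144/207.4) = 4.86 x 10^-5 M
[CO3^2-] = 3.8 × 10^-3 × (63.4/207.4) = 1.16 x 10^-3 M
Ag2CO3(s) <=> 2 Ag^+(aq) + CO3^2-(aq), so Q = [Ag^+]^2[CO3^2-]
Q = (4.86 x 10^-5)^2(1.16 x 10^-3) = 2.7 x 10^-12
Q < Ksp, so no precipitate of Ag2CO3 forms.

Q = 2.7 × 10^-12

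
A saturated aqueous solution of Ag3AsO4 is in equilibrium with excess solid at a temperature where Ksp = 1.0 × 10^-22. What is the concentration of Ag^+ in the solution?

4.2 × 10^-6 M

Ag3AsO4(s) ⇌ 3 Ag^+ + AsO4^3-
Ksp = [Ag^+]^3[AsO4^3-]
If s mol/L of Ag3AsO4 dissolves, [Ag^+] = 3s and [AsO4^3-] = s.
So Ksp = (3s)^3 × s = 27s^4
s = (1.0 × 10^-22 / 27)^(1/4) = 1.39 × 10^-6 M
[Ag^+] = 3s = 4.2 x 10^-6 M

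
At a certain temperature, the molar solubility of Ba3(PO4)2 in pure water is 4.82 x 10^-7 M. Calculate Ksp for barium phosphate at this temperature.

Ba3(PO4)2(s) ⇌ 3 Ba^2+ + 2 PO4^3-
For each mole of Ba3(PO4)2 that dissolves: [Ba^2+] = 3s, [PO4^3-] = 2s.
Ksp = [Ba^2+]^3[PO4^3-]^2
Substituting: Ksp = (3s)^3(2s)^2 = 108s^5
Ksp = 108 × (4.82 × 10^-7)^5 = 2.81 × 10^-30

Ksp = 2.81 × 10^-30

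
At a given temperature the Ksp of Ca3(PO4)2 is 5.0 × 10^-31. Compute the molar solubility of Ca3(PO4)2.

s ≈ 3.4 × 10^-7 M

Ca3(PO4)2(s) <=> 3 Ca^2+(aq) + 2 PO4^3-(aq)
Ksp = [Ca^2+]^3[PO4^3-]^2
For each mole of Ca3(PO4)2 that dissolves: [Ca^2+] = 3s, [PO4^3-] = 2s.
So Ksp = (3s)^3 × (2s)^2 = 108s^5
Solving, s = (5.0 × 10^-31/108)^(1/5) = 3.4 × 10^-7 M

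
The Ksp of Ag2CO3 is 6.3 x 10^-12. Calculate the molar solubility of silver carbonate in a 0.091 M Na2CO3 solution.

s = 4.2 x 10^-6 M

Ag2CO3(s) ⇌ 2 Ag^+ + CO3^2-
Ksp = [Ag^+]^2[CO3^2-]
If s mol/L dissolves here, [Ag^+] = 2s, [CO3^2-] = 0.091 + s ≈ 0.091 (since CO3^2- from Na2CO3 dominates).
Ksp ≈ (2s)^2 × 0.091
s = 4.2 × 10^-6 M
Check: s = 4.2 × 10^-6 ≪ 0.091, so the approximation is valid.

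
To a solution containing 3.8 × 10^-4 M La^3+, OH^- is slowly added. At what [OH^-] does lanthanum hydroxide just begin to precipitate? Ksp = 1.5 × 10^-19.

[OH^-] = 7.3e-6 M

La(OH)3(s) <=> La^3+(aq) + 3 OH^-(aq)
Ksp = [La^3+][OH^-]^3
Precipitation begins when Q = Ksp. With [La^3+] = 3.8 × 10^-4 M:
1.5 × 10^-19 = (3.8 × 10^-4) × [OH^-]^3
[OH^-] = (1.5 × 10^-19 / 3.8 × 10^-4)^(1/3) = 7.3 × 10^-6 M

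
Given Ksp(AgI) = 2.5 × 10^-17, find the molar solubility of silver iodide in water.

AgI(s) <=> Ag^+(aq) + I^-(aq)
Ksp = [Ag^+][I^-]
If s mol/L of AgI dissolves, [Ag^+] = s and [I^-] = s.
Ksp = (s)(s) = s^2
s = (2.5 × 10^-17)^(1/2) = 5.0 x 10^-9 M

5.0 × 10^-9 M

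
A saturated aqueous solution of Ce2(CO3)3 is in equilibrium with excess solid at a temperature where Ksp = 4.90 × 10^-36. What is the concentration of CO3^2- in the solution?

1.02 × 10^-7 M

Ce2(CO3)3(s) <=> 2 Ce^3+(aq) + 3 CO3^2-(aq)
Ksp = [Ce^3+]^2[CO3^2-]^3
If s mol/L of Ce2(CO3)3 dissolves, [Ce^3+] = 2s and [CO3^2-] = 3s.
Ksp = (2s)^2(3s)^3 = 108s^5
s^5 = 4.90 × 10^-36 / 108, so s = 3.399 × 10^-8 M
[CO3^2-] = 3s = 1.02 x 10^-7 M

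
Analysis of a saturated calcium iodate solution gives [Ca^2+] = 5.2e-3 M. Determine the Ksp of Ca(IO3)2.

Ca(IO3)2(s) ⇌ Ca^2+ + 2 IO3^-
Stoichiometry gives [IO3^-] = (2/1)[Ca^2+] = 1.04 x 10^-2 M.
Ksp = [Ca^2+][IO3^-]^2
Ksp = 5.2 × 10^-3 × (1.04 × 10^-2)^2 = 5.6 × 10^-7

Ksp = 5.6 × 10^-7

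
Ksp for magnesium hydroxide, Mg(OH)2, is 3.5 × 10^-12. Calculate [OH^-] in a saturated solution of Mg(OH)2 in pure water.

[OH^-] = 1.9 × 10^-4 M

Mg(OH)2(s) ⇌ Mg^2+ + 2 OH^-
Ksp = [Mg^2+][OH^-]^2
With molar solubility s: [Mg^2+] = s, [OH^-] = 2s.
Substituting: Ksp = s(2s)^2 = 4s^3
Solving, s = (3.5 × 10^-12/4)^(1/3) = 9.56 × 10^-5 M
[OH^-] = 2s = 1.9 × 10^-4 M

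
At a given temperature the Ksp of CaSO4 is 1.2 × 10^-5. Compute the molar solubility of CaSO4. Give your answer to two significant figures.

s = 3.5 × 10^-3 M

CaSO4(s) ⇌ Ca^2+(aq) + SO4^2-(aq)
Ksp = [Ca^2+][SO4^2-]
Let s = molar solubility. Then [Ca^2+] = s and [SO4^2-] = s.
Ksp = (s)(s) = s^2
s = (1.2 × 10^-5)^(1/2) = 3.5 × 10^-3 M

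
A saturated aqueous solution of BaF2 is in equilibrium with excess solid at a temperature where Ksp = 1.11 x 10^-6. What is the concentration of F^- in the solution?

1.30 × 10^-2 M

BaF2(s) ⇌ Ba^2+ + 2 F^-
Ksp = [Ba^2+][F^-]^2
For each mole of BaF2 that dissolves: [Ba^2+] = s, [F^-] = 2s.
Ksp = s(2s)^2 = 4s^3
s = (1.11 x 10^-6 / 4)^(1/3) = 6.523 x 10^-3 M
[F^-] = 2s = 1.30 × 10^-2 M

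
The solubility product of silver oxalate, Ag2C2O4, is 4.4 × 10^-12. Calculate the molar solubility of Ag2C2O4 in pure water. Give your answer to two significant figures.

1.0 × 10^-4 M

Ag2C2O4(s) <=> 2 Ag^+(aq) + C2O4^2-(aq)
Ksp = [Ag^+]^2[C2O4^2-]
For each mole of Ag2C2O4 that dissolves: [Ag^+] = 2s, [C2O4^2-] = s.
Substituting: Ksp = (2s)^2s = 4s^3
s^3 = 4.4 × 10^-12 / 4, so s = 1.0 × 10^-4 M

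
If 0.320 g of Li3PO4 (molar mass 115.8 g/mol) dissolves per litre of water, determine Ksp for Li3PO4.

Molar solubility s = (3.20 x 10^-1 g/L) / (115.8 g/mol) = 2.763 × 10^-3 M.
Li3PO4(s) <=> 3 Li^+(aq) + PO4^3-(aq)
For each mole of Li3PO4 that dissolves: [Li^+] = 3s, [PO4^3-] = s.
Ksp = [Li^+]^3[PO4^3-]
Ksp = (3s)^3s = 27s^4
Ksp = 27 × (2.763 × 10^-3)^4 = 1.57 x 10^-9

Ksp = 1.57e-9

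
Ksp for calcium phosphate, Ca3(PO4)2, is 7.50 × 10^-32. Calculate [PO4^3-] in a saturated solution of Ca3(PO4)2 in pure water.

4.67e-7 M

Ca3(PO4)2(s) <=> 3 Ca^2+ + 2 PO4^3-
Ksp = [Ca^2+]^3[PO4^3-]^2
Let s = molar solubility. Then [Ca^2+] = 3s and [PO4^3-] = 2s.
Substituting: Ksp = (3s)^3(2s)^2 = 108s^5
s = (7.50 × 10^-32 / 108)^(1/5) = 2.335 x 10^-7 M
[PO4^3-] = 2s = 4.67 x 10^-7 M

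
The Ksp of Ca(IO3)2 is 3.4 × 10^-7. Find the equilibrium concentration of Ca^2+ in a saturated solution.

Ca(IO3)2(s) ⇌ Ca^2+ + 2 IO3^-
Ksp = [Ca^2+][IO3^-]^2
Let s = molar solubility. Then [Ca^2+] = s and [IO3^-] = 2s.
Ksp = s(2s)^2 = 4s^3
s = (3.4 × 10^-7 / 4)^(1/3) = 4.40 x 10^-3 M
[Ca^2+] = s = 4.4 × 10^-3 M

[Ca^2+] ≈ 4.4 × 10^-3 M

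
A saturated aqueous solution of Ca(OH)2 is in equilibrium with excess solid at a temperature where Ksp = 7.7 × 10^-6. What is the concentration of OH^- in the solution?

Ca(OH)2(s) <=> Ca^2+ + 2 OH^-
Ksp = [Ca^2+][OH^-]^2
With molar solubility s: [Ca^2+] = s, [OH^-] = 2s.
Ksp = s(2s)^2 = 4s^3
s = (7.7 × 10^-6 / 4)^(1/3) = 1.24 x 10^-2 M
[OH^-] = 2s = 2.5 × 10^-2 M

[OH^-] ≈ 0.025 M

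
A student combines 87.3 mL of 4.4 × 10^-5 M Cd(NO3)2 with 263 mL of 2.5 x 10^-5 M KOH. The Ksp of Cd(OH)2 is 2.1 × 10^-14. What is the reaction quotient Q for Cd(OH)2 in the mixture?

Q = 3.9 × 10^-15

Total volume = 87.3 + 263 = 350.3 mL.
[Cd^2+] = 4.4 × 10^-5 × (87.3/350.3) = 1.10 × 10^-5 M
[OH^-] = 2.5 × 10^-5 × (263/350.3) = 1.88 × 10^-5 M
Cd(OH)2(s) ⇌ Cd^2+(aq) + 2 OH^-(aq), so Q = [Cd^2+][OH^-]^2
Q = (1.10 × 10^-5)(1.88 x 10^-5)^2 = 3.9 x 10^-15
Q < Ksp, so no precipitate of Cd(OH)2 forms.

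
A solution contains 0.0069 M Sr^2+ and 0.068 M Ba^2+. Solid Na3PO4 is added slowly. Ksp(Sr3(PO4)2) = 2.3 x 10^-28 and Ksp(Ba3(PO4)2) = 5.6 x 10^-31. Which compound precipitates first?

Precipitation of each salt starts when its ion product equals its Ksp.
For Sr3(PO4)2: 2.3 x 10^-28 = (0.0069)^3 × [PO4^3-]^2  ⇒  [PO4^3-] = 2.6 x 10^-11 M.
For Ba3(PO4)2: 5.6 x 10^-31 = (0.068)^3 × [PO4^3-]^2  ⇒  [PO4^3-] = 4.2 × 10^-14 M.
The salt with the lower threshold [PO4^3-] precipitates first: Ba3(PO4)2.

Ba3(PO4)2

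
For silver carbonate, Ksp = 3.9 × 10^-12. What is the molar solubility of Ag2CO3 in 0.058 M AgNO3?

Ag2CO3(s) ⇌ 2 Ag^+ + CO3^2-
Ksp = [Ag^+]^2[CO3^2-]
Let s be the molar solubility in this solution. [Ag^+] = 0.058 + 2s ≈ 0.058, [CO3^2-] = s (Ksp is small, so little additional dissolves).
Ksp ≈ (0.058)^2 × s
s = 1.2 x 10^-9 M
Check: 2s = 2.3 × 10^-9 ≪ 0.058, so the approximation is valid.

s = 1.2 × 10^-9 M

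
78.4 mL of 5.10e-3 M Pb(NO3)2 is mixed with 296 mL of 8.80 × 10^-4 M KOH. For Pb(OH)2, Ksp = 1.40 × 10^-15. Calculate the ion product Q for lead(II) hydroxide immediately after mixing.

5.17 x 10^-10

Total volume = 78.4 + 296 = 374.4 mL.
[Pb^2+] = 5.10 × 10^-3 × (78.4/374.4) = 1.068 × 10^-3 M
[OH^-] = 8.80 × 10^-4 × (296/374.4) = 6.957 x 10^-4 M
Pb(OH)2(s) <=> Pb^2+(aq) + 2 OH^-(aq), so Q = [Pb^2+][OH^-]^2
Q = (1.068 × 10^-3)(6.957 x 10^-4)^2 = 5.17 x 10^-10
Q > Ksp, so Pb(OH)2 will precipitate.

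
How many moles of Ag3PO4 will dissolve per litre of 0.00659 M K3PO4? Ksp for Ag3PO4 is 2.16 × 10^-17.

Ag3PO4(s) <=> 3 Ag^+ + PO4^3-
Ksp = [Ag^+]^3[PO4^3-]
Let s = moles of Ag3PO4 that dissolve per litre. [Ag^+] = 3s, [PO4^3-] = 0.00659 + s ≈ 0.00659 (since PO4^3- from K3PO4 dominates).
Ksp ≈ (3s)^3 × 0.00659
s = 4.95 × 10^-6 M
Check: s = 5.0 × 10^-6 ≪ 0.00659, so the approximation is valid.

4.95 x 10^-6 M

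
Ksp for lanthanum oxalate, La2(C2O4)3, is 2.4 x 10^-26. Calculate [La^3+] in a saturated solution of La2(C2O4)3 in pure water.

La2(C2O4)3(s) ⇌ 2 La^3+(aq) + 3 C2O4^2-(aq)
Ksp = [La^3+]^2[C2O4^2-]^3
For each mole of La2(C2O4)3 that dissolves: [La^3+] = 2s, [C2O4^2-] = 3s.
Ksp = (2s)^2(3s)^3 = 108s^5
s = (2.4 x 10^-26 / 108)^(1/5) = 2.95 x 10^-6 M
[La^3+] = 2s = 5.9 x 10^-6 M

5.9e-6 M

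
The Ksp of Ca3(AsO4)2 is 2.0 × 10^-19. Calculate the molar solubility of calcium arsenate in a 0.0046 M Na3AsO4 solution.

s ≈ 7.0 × 10^-6 M

Ca3(AsO4)2(s) ⇌ 3 Ca^2+(aq) + 2 AsO4^3-(aq)
Ksp = [Ca^2+]^3[AsO4^3-]^2
If s mol/L dissolves here, [Ca^2+] = 3s, [AsO4^3-] = 0.0046 + 2s ≈ 0.0046 (Ksp is small, so little additional dissolves).
Ksp ≈ (3s)^3 × (0.0046)^2
s = 7.0 × 10^-6 M
Check: 2s = 1.4 × 10^-5 ≪ 0.0046, so the approximation is valid.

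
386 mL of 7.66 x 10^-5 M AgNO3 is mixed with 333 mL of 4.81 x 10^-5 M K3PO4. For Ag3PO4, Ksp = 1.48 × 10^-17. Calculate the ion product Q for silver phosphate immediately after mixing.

Q ≈ 1.55e-18

Total volume = 386 + 333 = 719 mL.
[Ag^+] = 7.66 × 10^-5 × (386/719) = 4.112 x 10^-5 M
[PO4^3-] = 4.81 × 10^-5 × (333/719) = 2.228 × 10^-5 M
Ag3PO4(s) <=> 3 Ag^+ + PO4^3-, so Q = [Ag^+]^3[PO4^3-]
Q = (4.112 × 10^-5)^3(2.228 × 10^-5) = 1.55 x 10^-18
Q < Ksp, so no precipitate of Ag3PO4 forms.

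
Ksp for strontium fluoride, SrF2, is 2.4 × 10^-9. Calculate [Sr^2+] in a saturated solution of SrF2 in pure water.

SrF2(s) ⇌ Sr^2+ + 2 F^-
Ksp = [Sr^2+][F^-]^2
Let s = molar solubility. Then [Sr^2+] = s and [F^-] = 2s.
Substituting: Ksp = s(2s)^2 = 4s^3
Solving, s = (2.4 × 10^-9/4)^(1/3) = 8.43 × 10^-4 M
[Sr^2+] = s = 8.4 x 10^-4 M

8.4 x 10^-4 M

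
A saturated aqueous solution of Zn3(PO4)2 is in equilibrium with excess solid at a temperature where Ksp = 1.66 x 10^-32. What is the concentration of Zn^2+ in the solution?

[Zn^2+] ≈ 5.18e-7 M

Zn3(PO4)2(s) ⇌ 3 Zn^2+ + 2 PO4^3-
Ksp = [Zn^2+]^3[PO4^3-]^2
Let s = molar solubility. Then [Zn^2+] = 3s and [PO4^3-] = 2s.
So Ksp = (3s)^3 × (2s)^2 = 108s^5
s^5 = 1.66 x 10^-32 / 108, so s = 1.727 × 10^-7 M
[Zn^2+] = 3s = 5.18 × 10^-7 M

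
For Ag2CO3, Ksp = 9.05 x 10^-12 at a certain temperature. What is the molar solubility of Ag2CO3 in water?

Ag2CO3(s) ⇌ 2 Ag^+ + CO3^2-
Ksp = [Ag^+]^2[CO3^2-]
If s mol/L of Ag2CO3 dissolves, [Ag^+] = 2s and [CO3^2-] = s.
So Ksp = (2s)^2 × s = 4s^3
Solving, s = (9.05 x 10^-12/4)^(1/3) = 1.31 × 10^-4 M

s ≈ 1.31 × 10^-4 M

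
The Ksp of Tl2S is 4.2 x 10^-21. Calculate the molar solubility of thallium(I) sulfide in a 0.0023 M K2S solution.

6.8 × 10^-10 M

Tl2S(s) ⇌ 2 Tl^+ + S^2-
Ksp = [Tl^+]^2[S^2-]
If s mol/L dissolves here, [Tl^+] = 2s, [S^2-] = 0.0023 + s ≈ 0.0023 (since S^2- from K2S dominates).
Ksp ≈ (2s)^2 × 0.0023
s = 6.8 x 10^-10 M
Check: s = 6.8 x 10^-10 ≪ 0.0023, so the approximation is valid.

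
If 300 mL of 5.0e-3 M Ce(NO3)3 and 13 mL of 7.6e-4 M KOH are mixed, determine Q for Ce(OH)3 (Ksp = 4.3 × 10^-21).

Total volume = 300 + 13 = 313 mL.
[Ce^3+] = 5.0 × 10^-3 × (300/313) = 4.79 x 10^-3 M
[OH^-] = 7.6 × 10^-4 × (13/313) = 3.16 × 10^-5 M
Ce(OH)3(s) ⇌ Ce^3+(aq) + 3 OH^-(aq), so Q = [Ce^3+][OH^-]^3
Q = (4.79 × 10^-3)(3.16 × 10^-5)^3 = 1.5 x 10^-16
Q > Ksp, so Ce(OH)3 will precipitate.

Q ≈ 1.5 × 10^-16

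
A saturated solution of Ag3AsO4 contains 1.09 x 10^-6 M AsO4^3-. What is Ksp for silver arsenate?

3.81 x 10^-23

Ag3AsO4(s) ⇌ 3 Ag^+(aq) + AsO4^3-(aq)
Stoichiometry gives [Ag^+] = (3/1)[AsO4^3-] = 3.270 × 10^-6 M.
Ksp = [Ag^+]^3[AsO4^3-]
Ksp = (3.270 × 10^-6)^3 × 1.09 × 10^-6 = 3.81 × 10^-23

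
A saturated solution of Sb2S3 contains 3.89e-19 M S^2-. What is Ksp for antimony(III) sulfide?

Ksp = 3.96e-93

Sb2S3(s) ⇌ 2 Sb^3+ + 3 S^2-
Stoichiometry gives [Sb^3+] = (2/3)[S^2-] = 2.593 x 10^-19 M.
Ksp = [Sb^3+]^2[S^2-]^3
Ksp = (2.593 × 10^-19)^2 × (3.89 × 10^-19)^3 = 3.96 × 10^-93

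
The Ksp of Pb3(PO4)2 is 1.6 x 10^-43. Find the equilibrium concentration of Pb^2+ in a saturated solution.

Pb3(PO4)2(s) <=> 3 Pb^2+ + 2 PO4^3-
Ksp = [Pb^2+]^3[PO4^3-]^2
With molar solubility s: [Pb^2+] = 3s, [PO4^3-] = 2s.
Ksp = (3s)^3(2s)^2 = 108s^5
s = (1.6 x 10^-43 / 108)^(1/5) = 1.08 × 10^-9 M
[Pb^2+] = 3s = 3.2 × 10^-9 M

3.2e-9 M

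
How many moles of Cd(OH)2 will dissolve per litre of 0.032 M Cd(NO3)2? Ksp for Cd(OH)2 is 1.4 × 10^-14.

s = 3.3 × 10^-7 M

Cd(OH)2(s) <=> Cd^2+ + 2 OH^-
Ksp = [Cd^2+][OH^-]^2
Let s = moles of Cd(OH)2 that dissolve per litre. [Cd^2+] = 0.032 + s ≈ 0.032, [OH^-] = 2s (Ksp is small, so little additional dissolves).
Ksp ≈ 0.032 × (2s)^2
s = 3.3 × 10^-7 M
Check: s = 3.3 x 10^-7 ≪ 0.032, so the approximation is valid.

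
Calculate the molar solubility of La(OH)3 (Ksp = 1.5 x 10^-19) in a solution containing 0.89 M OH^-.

La(OH)3(s) ⇌ La^3+(aq) + 3 OH^-(aq)
Ksp = [La^3+][OH^-]^3
If s mol/L dissolves here, [La^3+] = s, [OH^-] = 0.89 + 3s ≈ 0.89 (common-ion effect: OH^- is already 0.89 M).
Ksp ≈ s × (0.89)^3
s = 2.1 x 10^-19 M
Check: 3s = 6.4 × 10^-19 ≪ 0.89, so the approximation is valid.

2.1e-19 M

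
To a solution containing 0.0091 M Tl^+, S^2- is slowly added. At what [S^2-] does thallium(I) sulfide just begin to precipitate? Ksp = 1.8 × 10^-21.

Tl2S(s) ⇌ 2 Tl^+(aq) + S^2-(aq)
Ksp = [Tl^+]^2[S^2-]
Precipitation begins when Q = Ksp. With [Tl^+] = 0.0091 M:
1.8 × 10^-21 = (0.0091)^2 × [S^2-]
[S^2-] = (1.8 × 10^-21 / 8.28 × 10^-5) = 2.2 × 10^-17 M

[S^2-] ≈ 2.2e-17 M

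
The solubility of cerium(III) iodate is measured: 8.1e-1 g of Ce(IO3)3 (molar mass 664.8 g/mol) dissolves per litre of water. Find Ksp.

6.0 × 10^-11

Molar solubility s = (8.1 × 10^-1 g/L) / (664.8 g/mol) = 1.22 × 10^-3 M.
Ce(IO3)3(s) ⇌ Ce^3+(aq) + 3 IO3^-(aq)
For each mole of Ce(IO3)3 that dissolves: [Ce^3+] = s, [IO3^-] = 3s.
Ksp = [Ce^3+][IO3^-]^3
Substituting: Ksp = s(3s)^3 = 27s^4
Ksp = 27 × (1.22 × 10^-3)^4 = 6.0 × 10^-11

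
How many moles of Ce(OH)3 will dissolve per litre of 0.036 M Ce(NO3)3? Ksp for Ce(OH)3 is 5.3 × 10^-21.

Ce(OH)3(s) ⇌ Ce^3+(aq) + 3 OH^-(aq)
Ksp = [Ce^3+][OH^-]^3
Let s = moles of Ce(OH)3 that dissolve per litre. [Ce^3+] = 0.036 + s ≈ 0.036, [OH^-] = 3s (common-ion effect: Ce^3+ is already 0.036 M).
Ksp ≈ 0.036 × (3s)^3
s = 1.8 × 10^-7 M
Check: s = 1.8 × 10^-7 ≪ 0.036, so the approximation is valid.

s = 1.8 × 10^-7 M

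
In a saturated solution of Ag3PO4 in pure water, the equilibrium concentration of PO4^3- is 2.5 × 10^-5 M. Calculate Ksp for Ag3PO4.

Ag3PO4(s) <=> 3 Ag^+ + PO4^3-
Stoichiometry gives [Ag^+] = (3/1)[PO4^3-] = 7.50 × 10^-5 M.
Ksp = [Ag^+]^3[PO4^3-]
Ksp = (7.50 × 10^-5)^3 × 2.5 x 10^-5 = 1.1 × 10^-17

Ksp ≈ 1.1 × 10^-17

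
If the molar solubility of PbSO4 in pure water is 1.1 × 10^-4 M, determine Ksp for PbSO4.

Ksp = 1.2e-8

PbSO4(s) ⇌ Pb^2+ + SO4^2-
With molar solubility s: [Pb^2+] = s, [SO4^2-] = s.
Ksp = [Pb^2+][SO4^2-]
Ksp = s × s = s^2
With s = 1.1 x 10^-4: Ksp = 1.2 × 10^-8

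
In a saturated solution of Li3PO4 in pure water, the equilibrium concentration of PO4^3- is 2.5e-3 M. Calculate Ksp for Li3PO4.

1.1 × 10^-9

Li3PO4(s) <=> 3 Li^+ + PO4^3-
Stoichiometry gives [Li^+] = (3/1)[PO4^3-] = 7.50 x 10^-3 M.
Ksp = [Li^+]^3[PO4^3-]
Ksp = (7.50 × 10^-3)^3 × 2.5 × 10^-3 = 1.1 x 10^-9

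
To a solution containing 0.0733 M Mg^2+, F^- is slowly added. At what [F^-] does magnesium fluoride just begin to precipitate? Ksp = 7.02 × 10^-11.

MgF2(s) ⇌ Mg^2+(aq) + 2 F^-(aq)
Ksp = [Mg^2+][F^-]^2
Precipitation begins when Q = Ksp. With [Mg^2+] = 0.0733 M:
7.02 × 10^-11 = (0.0733) × [F^-]^2
[F^-] = (7.02 × 10^-11 / 7.33 × 10^-2)^(1/2) = 3.09 × 10^-5 M

[F^-] ≈ 3.09e-5 M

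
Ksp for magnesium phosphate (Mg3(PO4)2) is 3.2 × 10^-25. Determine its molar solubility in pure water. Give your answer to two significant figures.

Mg3(PO4)2(s) ⇌ 3 Mg^2+(aq) + 2 PO4^3-(aq)
Ksp = [Mg^2+]^3[PO4^3-]^2
For each mole of Mg3(PO4)2 that dissolves: [Mg^2+] = 3s, [PO4^3-] = 2s.
Ksp = (3s)^3(2s)^2 = 108s^5
Solving, s = (3.2 × 10^-25/108)^(1/5) = 4.9 × 10^-6 M

s = 4.9e-6 M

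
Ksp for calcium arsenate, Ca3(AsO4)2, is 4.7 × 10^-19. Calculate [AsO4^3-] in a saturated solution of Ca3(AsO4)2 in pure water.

Ca3(AsO4)2(s) <=> 3 Ca^2+(aq) + 2 AsO4^3-(aq)
Ksp = [Ca^2+]^3[AsO4^3-]^2
Let s = molar solubility. Then [Ca^2+] = 3s and [AsO4^3-] = 2s.
Substituting: Ksp = (3s)^3(2s)^2 = 108s^5
s^5 = 4.7 × 10^-19 / 108, so s = 8.47 x 10^-5 M
[AsO4^3-] = 2s = 1.7 × 10^-4 M

[AsO4^3-] ≈ 1.7 × 10^-4 M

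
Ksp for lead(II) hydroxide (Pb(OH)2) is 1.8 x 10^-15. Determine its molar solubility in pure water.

s ≈ 7.7 x 10^-6 M

Pb(OH)2(s) <=> Pb^2+(aq) + 2 OH^-(aq)
Ksp = [Pb^2+][OH^-]^2
If s mol/L of Pb(OH)2 dissolves, [Pb^2+] = s and [OH^-] = 2s.
Substituting: Ksp = s(2s)^2 = 4s^3
s^3 = 1.8 x 10^-15 / 4, so s = 7.7 × 10^-6 M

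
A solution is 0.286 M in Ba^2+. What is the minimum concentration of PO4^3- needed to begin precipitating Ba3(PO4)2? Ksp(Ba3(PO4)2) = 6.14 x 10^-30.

1.62e-14 M

Ba3(PO4)2(s) <=> 3 Ba^2+ + 2 PO4^3-
Ksp = [Ba^2+]^3[PO4^3-]^2
Precipitation begins when Q = Ksp. With [Ba^2+] = 0.286 M:
6.14 x 10^-30 = (0.286)^3 × [PO4^3-]^2
[PO4^3-] = (6.14 x 10^-30 / 2.339 × 10^-2)^(1/2) = 1.62 × 10^-14 M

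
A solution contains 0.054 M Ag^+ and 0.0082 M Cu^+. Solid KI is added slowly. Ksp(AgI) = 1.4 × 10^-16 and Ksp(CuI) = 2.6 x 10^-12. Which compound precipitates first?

AgI

Precipitation of each salt starts when its ion product equals its Ksp.
For AgI: 1.4 × 10^-16 = 0.054 × [I^-]  ⇒  [I^-] = 2.6 x 10^-15 M.
For CuI: 2.6 x 10^-12 = 0.0082 × [I^-]  ⇒  [I^-] = 3.2 × 10^-10 M.
The salt with the lower threshold [I^-] precipitates first: AgI.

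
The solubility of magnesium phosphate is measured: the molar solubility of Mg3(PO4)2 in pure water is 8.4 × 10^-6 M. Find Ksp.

Mg3(PO4)2(s) ⇌ 3 Mg^2+(aq) + 2 PO4^3-(aq)
With molar solubility s: [Mg^2+] = 3s, [PO4^3-] = 2s.
Ksp = [Mg^2+]^3[PO4^3-]^2
So Ksp = (3s)^3 × (2s)^2 = 108s^5
With s = 8.4 x 10^-6: Ksp = 4.5 x 10^-24

Ksp ≈ 4.5e-24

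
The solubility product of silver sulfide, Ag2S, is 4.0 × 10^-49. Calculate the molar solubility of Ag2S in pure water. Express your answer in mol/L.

s = 4.6 x 10^-17 M

Ag2S(s) <=> 2 Ag^+(aq) + S^2-(aq)
Ksp = [Ag^+]^2[S^2-]
Let s = molar solubility. Then [Ag^+] = 2s and [S^2-] = s.
Substituting: Ksp = (2s)^2s = 4s^3
Solving, s = (4.0 × 10^-49/4)^(1/3) = 4.6 × 10^-17 M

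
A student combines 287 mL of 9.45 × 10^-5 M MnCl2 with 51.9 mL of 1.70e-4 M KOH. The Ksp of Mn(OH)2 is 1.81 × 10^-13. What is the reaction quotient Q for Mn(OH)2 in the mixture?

Q ≈ 5.42 × 10^-14

Total volume = 287 + 51.9 = 338.9 mL.
[Mn^2+] = 9.45 × 10^-5 × (287/338.9) = 8.003 × 10^-5 M
[OH^-] = 1.70 × 10^-4 × (51.9/338.9) = 2.603 × 10^-5 M
Mn(OH)2(s) ⇌ Mn^2+(aq) + 2 OH^-(aq), so Q = [Mn^2+][OH^-]^2
Q = (8.003 x 10^-5)(2.603 × 10^-5)^2 = 5.42 x 10^-14
Q < Ksp, so no precipitate of Mn(OH)2 forms.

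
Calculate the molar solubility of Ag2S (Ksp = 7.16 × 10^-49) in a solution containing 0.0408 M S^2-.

Ag2S(s) ⇌ 2 Ag^+ + S^2-
Ksp = [Ag^+]^2[S^2-]
If s mol/L dissolves here, [Ag^+] = 2s, [S^2-] = 0.0408 + s ≈ 0.0408 (common-ion effect: S^2- is already 0.0408 M).
Ksp ≈ (2s)^2 × 0.0408
s = 2.09 × 10^-24 M
Check: s = 2.1 x 10^-24 ≪ 0.0408, so the approximation is valid.

s ≈ 2.09e-24 M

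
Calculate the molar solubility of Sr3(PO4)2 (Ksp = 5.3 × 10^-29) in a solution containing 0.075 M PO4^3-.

7.0 x 10^-10 M

Sr3(PO4)2(s) ⇌ 3 Sr^2+(aq) + 2 PO4^3-(aq)
Ksp = [Sr^2+]^3[PO4^3-]^2
If s mol/L dissolves here, [Sr^2+] = 3s, [PO4^3-] = 0.075 + 2s ≈ 0.075 (common-ion effect: PO4^3- is already 0.075 M).
Ksp ≈ (3s)^3 × (0.075)^2
s = 7.0 × 10^-10 M
Check: 2s = 1.4 × 10^-9 ≪ 0.075, so the approximation is valid.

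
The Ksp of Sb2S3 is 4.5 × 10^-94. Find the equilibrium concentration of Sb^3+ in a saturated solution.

Sb2S3(s) ⇌ 2 Sb^3+ + 3 S^2-
Ksp = [Sb^3+]^2[S^2-]^3
If s mol/L of Sb2S3 dissolves, [Sb^3+] = 2s and [S^2-] = 3s.
Substituting: Ksp = (2s)^2(3s)^3 = 108s^5
s = (4.5 × 10^-94 / 108)^(1/5) = 8.39 x 10^-20 M
[Sb^3+] = 2s = 1.7 x 10^-19 M

[Sb^3+] = 1.7e-19 M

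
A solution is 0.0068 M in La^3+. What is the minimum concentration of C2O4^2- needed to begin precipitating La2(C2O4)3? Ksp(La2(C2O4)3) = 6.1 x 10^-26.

[C2O4^2-] = 1.1 × 10^-7 M

La2(C2O4)3(s) ⇌ 2 La^3+ + 3 C2O4^2-
Ksp = [La^3+]^2[C2O4^2-]^3
Precipitation begins when Q = Ksp. With [La^3+] = 0.0068 M:
6.1 x 10^-26 = (0.0068)^2 × [C2O4^2-]^3
[C2O4^2-] = (6.1 x 10^-26 / 4.62 × 10^-5)^(1/3) = 1.1 × 10^-7 M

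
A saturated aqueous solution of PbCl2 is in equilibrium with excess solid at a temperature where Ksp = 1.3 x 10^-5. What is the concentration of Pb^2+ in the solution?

1.5 x 10^-2 M

PbCl2(s) ⇌ Pb^2+(aq) + 2 Cl^-(aq)
Ksp = [Pb^2+][Cl^-]^2
With molar solubility s: [Pb^2+] = s, [Cl^-] = 2s.
So Ksp = s × (2s)^2 = 4s^3
Solving, s = (1.3 x 10^-5/4)^(1/3) = 1.48 × 10^-2 M
[Pb^2+] = s = 1.5 x 10^-2 M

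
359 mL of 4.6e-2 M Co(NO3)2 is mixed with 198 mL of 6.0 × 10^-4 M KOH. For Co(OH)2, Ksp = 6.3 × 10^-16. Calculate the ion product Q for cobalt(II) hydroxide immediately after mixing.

Total volume = 359 + 198 = 557 mL.
[Co^2+] = 4.6 x 10^-2 × (359/557) = 2.96 × 10^-2 M
[OH^-] = 6.0 x 10^-4 × (198/557) = 2.13 × 10^-4 M
Co(OH)2(s) ⇌ Co^2+ + 2 OH^-, so Q = [Co^2+][OH^-]^2
Q = (2.96 × 10^-2)(2.13 × 10^-4)^2 = 1.3 x 10^-9
Q > Ksp, so Co(OH)2 will precipitate.

Q ≈ 1.3e-9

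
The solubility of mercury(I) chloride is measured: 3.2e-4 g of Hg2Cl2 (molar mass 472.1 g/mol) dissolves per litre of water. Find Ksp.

Molar solubility s = (3.2 × 10^-4 g/L) / (472.1 g/mol) = 6.78 x 10^-7 M.
Hg2Cl2(s) ⇌ Hg2^2+(aq) + 2 Cl^-(aq)
With molar solubility s: [Hg2^2+] = s, [Cl^-] = 2s.
Ksp = [Hg2^2+][Cl^-]^2
Ksp = s(2s)^2 = 4s^3
With s = 6.78 × 10^-7: Ksp = 1.2 x 10^-18

Ksp ≈ 1.2 × 10^-18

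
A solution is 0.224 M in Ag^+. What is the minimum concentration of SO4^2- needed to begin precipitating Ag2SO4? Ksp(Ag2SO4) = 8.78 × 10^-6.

Ag2SO4(s) <=> 2 Ag^+ + SO4^2-
Ksp = [Ag^+]^2[SO4^2-]
Precipitation begins when Q = Ksp. With [Ag^+] = 0.224 M:
8.78 × 10^-6 = (0.224)^2 × [SO4^2-]
[SO4^2-] = (8.78 × 10^-6 / 5.018 × 10^-2) = 1.75 × 10^-4 M

[SO4^2-] ≈ 1.75 × 10^-4 M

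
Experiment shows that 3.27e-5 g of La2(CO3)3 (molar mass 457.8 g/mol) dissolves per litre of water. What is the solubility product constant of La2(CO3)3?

2.01e-34

Molar solubility s = (3.27 x 10^-5 g/L) / (457.8 g/mol) = 7.143 × 10^-8 M.
La2(CO3)3(s) <=> 2 La^3+ + 3 CO3^2-
For each mole of La2(CO3)3 that dissolves: [La^3+] = 2s, [CO3^2-] = 3s.
Ksp = [La^3+]^2[CO3^2-]^3
So Ksp = (2s)^2 × (3s)^3 = 108s^5
With s = 7.143 × 10^-8: Ksp = 2.01 x 10^-34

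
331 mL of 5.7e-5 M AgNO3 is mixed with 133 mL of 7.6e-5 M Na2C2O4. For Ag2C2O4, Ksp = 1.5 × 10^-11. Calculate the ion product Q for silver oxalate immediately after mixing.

Total volume = 331 + 133 = 464 mL.
[Ag^+] = 5.7 x 10^-5 × (331/464) = 4.07 x 10^-5 M
[C2O4^2-] = 7.6 × 10^-5 × (133/464) = 2.18 × 10^-5 M
Ag2C2O4(s) ⇌ 2 Ag^+(aq) + C2O4^2-(aq), so Q = [Ag^+]^2[C2O4^2-]
Q = (4.07 x 10^-5)^2(2.18 × 10^-5) = 3.6 × 10^-14
Q < Ksp, so no precipitate of Ag2C2O4 forms.

Q ≈ 3.6e-14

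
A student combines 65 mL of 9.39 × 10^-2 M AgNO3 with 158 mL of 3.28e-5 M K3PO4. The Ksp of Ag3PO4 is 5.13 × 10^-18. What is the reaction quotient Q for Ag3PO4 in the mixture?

Q ≈ 4.76 × 10^-10

Total volume = 65 + 158 = 223 mL.
[Ag^+] = 9.39 × 10^-2 × (65/223) = 2.737 × 10^-2 M
[PO4^3-] = 3.28 × 10^-5 × (158/223) = 2.324 x 10^-5 M
Ag3PO4(s) ⇌ 3 Ag^+(aq) + PO4^3-(aq), so Q = [Ag^+]^3[PO4^3-]
Q = (2.737 × 10^-2)^3(2.324 × 10^-5) = 4.76 x 10^-10
Q > Ksp, so Ag3PO4 will precipitate.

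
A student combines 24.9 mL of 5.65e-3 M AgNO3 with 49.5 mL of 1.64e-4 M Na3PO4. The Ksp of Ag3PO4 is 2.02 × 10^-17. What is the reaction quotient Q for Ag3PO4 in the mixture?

Total volume = 24.9 + 49.5 = 74.4 mL.
[Ag^+] = 5.65 × 10^-3 × (24.9/74.4) = 1.891 × 10^-3 M
[PO4^3-] = 1.64 × 10^-4 × (49.5/74.4) = 1.091 x 10^-4 M
Ag3PO4(s) <=> 3 Ag^+ + PO4^3-, so Q = [Ag^+]^3[PO4^3-]
Q = (1.891 × 10^-3)^3(1.091 × 10^-4) = 7.38 × 10^-13
Q > Ksp, so Ag3PO4 will precipitate.

7.38 x 10^-13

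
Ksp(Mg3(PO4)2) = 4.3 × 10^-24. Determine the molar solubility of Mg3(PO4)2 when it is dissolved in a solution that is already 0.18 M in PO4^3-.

1.7e-8 M

Mg3(PO4)2(s) ⇌ 3 Mg^2+(aq) + 2 PO4^3-(aq)
Ksp = [Mg^2+]^3[PO4^3-]^2
If s mol/L dissolves here, [Mg^2+] = 3s, [PO4^3-] = 0.18 + 2s ≈ 0.18 (Ksp is small, so little additional dissolves).
Ksp ≈ (3s)^3 × (0.18)^2
s = 1.7 × 10^-8 M
Check: 2s = 3.4 × 10^-8 ≪ 0.18, so the approximation is valid.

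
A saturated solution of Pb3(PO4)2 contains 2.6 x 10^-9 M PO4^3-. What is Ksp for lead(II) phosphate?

4.0 × 10^-43

Pb3(PO4)2(s) ⇌ 3 Pb^2+(aq) + 2 PO4^3-(aq)
Stoichiometry gives [Pb^2+] = (3/2)[PO4^3-] = 3.90 x 10^-9 M.
Ksp = [Pb^2+]^3[PO4^3-]^2
Ksp = (3.90 × 10^-9)^3 × (2.6 x 10^-9)^2 = 4.0 x 10^-43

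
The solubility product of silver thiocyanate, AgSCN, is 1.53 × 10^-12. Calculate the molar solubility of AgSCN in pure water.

AgSCN(s) <=> Ag^+ + SCN^-
Ksp = [Ag^+][SCN^-]
With molar solubility s: [Ag^+] = s, [SCN^-] = s.
Ksp = (s)(s) = s^2
s = (1.53 × 10^-12)^(1/2) = 1.24 × 10^-6 M

s ≈ 1.24 × 10^-6 M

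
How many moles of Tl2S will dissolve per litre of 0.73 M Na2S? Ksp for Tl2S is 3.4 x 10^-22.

Tl2S(s) ⇌ 2 Tl^+(aq) + S^2-(aq)
Ksp = [Tl^+]^2[S^2-]
Let s be the molar solubility in this solution. [Tl^+] = 2s, [S^2-] = 0.73 + s ≈ 0.73 (Ksp is small, so little additional dissolves).
Ksp ≈ (2s)^2 × 0.73
s = 1.1 x 10^-11 M
Check: s = 1.1 × 10^-11 ≪ 0.73, so the approximation is valid.

1.1 × 10^-11 M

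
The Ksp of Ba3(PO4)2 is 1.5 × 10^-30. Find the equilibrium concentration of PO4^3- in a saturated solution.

[PO4^3-] = 8.5 x 10^-7 M

Ba3(PO4)2(s) ⇌ 3 Ba^2+ + 2 PO4^3-
Ksp = [Ba^2+]^3[PO4^3-]^2
If s mol/L of Ba3(PO4)2 dissolves, [Ba^2+] = 3s and [PO4^3-] = 2s.
Substituting: Ksp = (3s)^3(2s)^2 = 108s^5
s = (1.5 × 10^-30 / 108)^(1/5) = 4.25 x 10^-7 M
[PO4^3-] = 2s = 8.5 × 10^-7 M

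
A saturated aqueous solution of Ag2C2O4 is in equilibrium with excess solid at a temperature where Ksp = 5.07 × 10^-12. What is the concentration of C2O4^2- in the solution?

[C2O4^2-] = 1.08 x 10^-4 M

Ag2C2O4(s) ⇌ 2 Ag^+ + C2O4^2-
Ksp = [Ag^+]^2[C2O4^2-]
If s mol/L of Ag2C2O4 dissolves, [Ag^+] = 2s and [C2O4^2-] = s.
Ksp = (2s)^2s = 4s^3
Solving, s = (5.07 × 10^-12/4)^(1/3) = 1.082 × 10^-4 M
[C2O4^2-] = s = 1.08 x 10^-4 M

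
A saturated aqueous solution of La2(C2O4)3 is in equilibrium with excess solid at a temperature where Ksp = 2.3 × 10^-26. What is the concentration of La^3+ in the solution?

La2(C2O4)3(s) ⇌ 2 La^3+(aq) + 3 C2O4^2-(aq)
Ksp = [La^3+]^2[C2O4^2-]^3
For each mole of La2(C2O4)3 that dissolves: [La^3+] = 2s, [C2O4^2-] = 3s.
Substituting: Ksp = (2s)^2(3s)^3 = 108s^5
Solving, s = (2.3 × 10^-26/108)^(1/5) = 2.92 × 10^-6 M
[La^3+] = 2s = 5.8 x 10^-6 M

[La^3+] ≈ 5.8e-6 M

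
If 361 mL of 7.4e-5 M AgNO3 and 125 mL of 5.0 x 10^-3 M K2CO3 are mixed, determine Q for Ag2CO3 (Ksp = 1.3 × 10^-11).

3.9 x 10^-12

Total volume = 361 + 125 = 486 mL.
[Ag^+] = 7.4 x 10^-5 × (361/486) = 5.50 × 10^-5 M
[CO3^2-] = 5.0 × 10^-3 × (125/486) = 1.29 × 10^-3 M
Ag2CO3(s) <=> 2 Ag^+ + CO3^2-, so Q = [Ag^+]^2[CO3^2-]
Q = (5.50 × 10^-5)^2(1.29 x 10^-3) = 3.9 × 10^-12
Q < Ksp, so no precipitate of Ag2CO3 forms.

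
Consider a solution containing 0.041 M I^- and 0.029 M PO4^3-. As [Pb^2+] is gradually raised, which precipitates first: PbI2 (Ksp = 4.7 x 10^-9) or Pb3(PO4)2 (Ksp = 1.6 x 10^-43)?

Precipitation of each salt starts when its ion product equals its Ksp.
For PbI2: 4.7 x 10^-9 = (0.041)^2 × [Pb^2+]  ⇒  [Pb^2+] = 2.8 x 10^-6 M.
For Pb3(PO4)2: 1.6 x 10^-43 = (0.029)^2 × [Pb^2+]^3  ⇒  [Pb^2+] = 5.8 × 10^-14 M.
The salt with the lower threshold [Pb^2+] precipitates first: Pb3(PO4)2.

Pb3(PO4)2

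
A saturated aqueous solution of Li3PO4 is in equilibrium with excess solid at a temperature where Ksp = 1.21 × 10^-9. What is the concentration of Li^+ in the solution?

[Li^+] = 7.76 x 10^-3 M

Li3PO4(s) ⇌ 3 Li^+ + PO4^3-
Ksp = [Li^+]^3[PO4^3-]
If s mol/L of Li3PO4 dissolves, [Li^+] = 3s and [PO4^3-] = s.
Ksp = (3s)^3s = 27s^4
s = (1.21 × 10^-9 / 27)^(1/4) = 2.587 x 10^-3 M
[Li^+] = 3s = 7.76 x 10^-3 M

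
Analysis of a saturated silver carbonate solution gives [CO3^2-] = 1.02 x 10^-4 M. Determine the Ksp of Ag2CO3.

Ag2CO3(s) ⇌ 2 Ag^+(aq) + CO3^2-(aq)
Stoichiometry gives [Ag^+] = (2/1)[CO3^2-] = 2.040 × 10^-4 M.
Ksp = [Ag^+]^2[CO3^2-]
Ksp = (2.040 × 10^-4)^2 × 1.02 × 10^-4 = 4.24 x 10^-12

Ksp ≈ 4.24e-12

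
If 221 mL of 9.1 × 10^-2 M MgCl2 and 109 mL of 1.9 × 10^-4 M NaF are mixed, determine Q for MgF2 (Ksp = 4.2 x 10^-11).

Total volume = 221 + 109 = 330 mL.
[Mg^2+] = 9.1 x 10^-2 × (221/330) = 6.09 × 10^-2 M
[F^-] = 1.9 × 10^-4 × (109/330) = 6.28 x 10^-5 M
MgF2(s) ⇌ Mg^2+(aq) + 2 F^-(aq), so Q = [Mg^2+][F^-]^2
Q = (6.09 × 10^-2)(6.28 × 10^-5)^2 = 2.4 x 10^-10
Q > Ksp, so MgF2 will precipitate.

2.4 x 10^-10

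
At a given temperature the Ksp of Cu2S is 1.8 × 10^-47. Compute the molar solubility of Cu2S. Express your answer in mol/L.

s ≈ 1.7e-16 M

Cu2S(s) ⇌ 2 Cu^+(aq) + S^2-(aq)
Ksp = [Cu^+]^2[S^2-]
With molar solubility s: [Cu^+] = 2s, [S^2-] = s.
Ksp = (2s)^2s = 4s^3
s = (1.8 × 10^-47 / 4)^(1/3) = 1.7 × 10^-16 M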